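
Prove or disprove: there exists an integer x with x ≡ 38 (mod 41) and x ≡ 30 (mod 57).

x = 1227

gcd(41, 57) = 1, so the Chinese Remainder Theorem guarantees exactly one residue class mod 2337 satisfying both.
Any solution of the first congruence is x = 38 + 41t; substituting into the second, 41t ≡ 30 − 38 ≡ 49 (mod 57).
To invert 41 modulo 57: 57 = 1·41 + 16, 41 = 2·16 + 9, 16 = 1·9 + 7, 9 = 1·7 + 2, 7 = 3·2 + 1, 2 = 2·1 + 0, and unwinding, 1 = 7 − 3·2 = 7 − 3·(9 − 1·7) = −3·9 + 4·7 = −3·9 + 4·(16 − 1·9) = 4·16 − 7·9 = 4·16 − 7·(41 − 2·16) = −7·41 + 18·16 = −7·41 + 18·(57 − 1·41) = 18·57 − 25·41. Thus 41⁻¹ ≡ -25 ≡ 32 (mod 57).
Therefore t ≡ 32·49 = 1568 ≡ 29 (mod 57).
Taking t = 29 gives x = 38 + 41·29 = 1227.
Indeed 1227 ≡ 38 (mod 41) and 1227 ≡ 30 (mod 57).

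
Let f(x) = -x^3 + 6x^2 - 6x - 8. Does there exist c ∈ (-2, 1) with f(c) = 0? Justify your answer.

Yes, f has a root in the interval.

f(-2) = 36 and f(1) = -9, which have opposite signs.
f is continuous everywhere (it is a polynomial), in particular on [-2, 1].
The Intermediate Value Theorem then guarantees some c ∈ (-2, 1) with f(c) = 0.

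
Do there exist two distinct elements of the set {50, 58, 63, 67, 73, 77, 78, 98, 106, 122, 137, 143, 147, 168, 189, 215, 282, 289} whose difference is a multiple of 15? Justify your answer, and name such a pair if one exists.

50 and 215 are such a pair.

Both 50 and 215 leave remainder 5 on division by 15; their difference 165 = 11·15 is a multiple of 15.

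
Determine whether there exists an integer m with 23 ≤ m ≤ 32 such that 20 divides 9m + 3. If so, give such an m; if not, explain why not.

For m = 23, 24, …, 32 the values of 9m + 3 modulo 20 are 10, 19, 8, 17, 6, 15, 4, 13, 2, 11 respectively.
None is 0, so 20 never divides 9m + 3 on this range.

There is no such integer m in that range.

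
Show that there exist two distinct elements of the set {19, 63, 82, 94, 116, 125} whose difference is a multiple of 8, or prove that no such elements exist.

Two integers differ by a multiple of 8 exactly when they have the same residue mod 8. The residues are 19↦3, 63↦7, 82↦2, 94↦6, 116↦4, 125↦5.
These 6 residues are pairwise different, hence no difference of two elements is divisible by 8.

No, no such pair exists.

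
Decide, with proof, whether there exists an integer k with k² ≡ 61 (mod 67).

No, no such integer exists.

Apply Euler's criterion with the prime 67: 61 is a quadratic residue iff 61^33 ≡ 1 (mod 67), and a non-residue iff it is ≡ −1.
Repeated squaring mod 67: 61^2 = 3721 ≡ 36; 61^4 ≡ 36² = 1296 ≡ 23; 61^8 ≡ 23² = 529 ≡ 60; 61^16 ≡ 60² = 3600 ≡ 49; 61^32 ≡ 49² = 2401 ≡ 56.
Since 33 = 32 + 1, 61^33 ≡ 56 · 61; multiplying out mod 67: 56·61 = 3416 ≡ 66. Thus 61^33 ≡ 66 ≡ −1 (mod 67).
The value −1 means 61 is a non-residue modulo 67, so k² ≡ 61 (mod 67) is impossible.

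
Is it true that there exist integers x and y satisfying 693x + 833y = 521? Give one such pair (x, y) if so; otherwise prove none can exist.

Both 693 and 833 are divisible by gcd(693, 833) = 7, hence so is any combination 693x + 833y.
But 521 = 7·74 + 3, so 7 ∤ 521.
Therefore 693x + 833y = 521 has no solution in integers.

No, no such integers exist.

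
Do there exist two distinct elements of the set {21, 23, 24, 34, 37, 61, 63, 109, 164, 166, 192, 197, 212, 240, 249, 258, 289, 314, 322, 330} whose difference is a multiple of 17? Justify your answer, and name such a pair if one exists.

Both 24 and 109 leave remainder 7 on division by 17; their difference 85 = 5·17 is a multiple of 17.

Yes: 24 and 109.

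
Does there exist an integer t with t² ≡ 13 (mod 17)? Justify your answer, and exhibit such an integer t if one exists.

t = 9

t = 9 works: 9² = 81, and 81 − 13 = 68 = 4·17.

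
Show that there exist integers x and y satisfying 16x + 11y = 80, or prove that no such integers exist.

Since gcd(16, 11) = 1, every integer is an integer combination of 16 and 11.
Euclidean algorithm: 16 = 1·11 + 5, 11 = 2·5 + 1, 5 = 5·1 + 0.
Back-substituting, 1 = 11 − 2·5 = 11 − 2·(16 − 1·11) = −2·16 + 3·11; that is, 16·(-2) + 11·3 = 1.
Times 80: 16·(-160) + 11·240 = 80, so (-160, 240) solves it.
Shifting by a multiple of (11, −16) keeps it a solution: x = -160 + 15·11 = 5, y = 240 − 15·16 = 0.
Check: 16·5 + 11·0 = 80 + 0 = 80. ✓

x = 5, y = 0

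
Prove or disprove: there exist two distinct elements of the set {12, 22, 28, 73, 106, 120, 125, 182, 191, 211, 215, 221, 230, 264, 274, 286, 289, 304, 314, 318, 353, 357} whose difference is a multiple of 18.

Both 12 and 120 leave remainder 12 on division by 18; their difference 108 = 6·18 is a multiple of 18.

Yes: 12 and 120.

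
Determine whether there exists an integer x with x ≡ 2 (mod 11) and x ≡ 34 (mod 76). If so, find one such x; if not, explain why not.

x = 794

The moduli 11 and 76 are coprime, so by the Chinese Remainder Theorem a unique solution modulo 836 exists.
Write x = 2 + 11t and require 2 + 11t ≡ 34 (mod 76), i.e. 11t ≡ 32 (mod 76).
Since 11·7 = 77 = 1·76 + 1, the inverse of 11 mod 76 is 7.
Multiplying by 7: t ≡ 7·32 = 224 ≡ 72 (mod 76).
Taking t = 72 gives x = 2 + 11·72 = 794.
Check: 794 mod 11 = 2, 794 mod 76 = 34. ✓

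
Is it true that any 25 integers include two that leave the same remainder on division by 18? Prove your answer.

True.

Each integer lies in one of the 18 residue classes modulo 18.
Placing 25 integers into 18 classes, some class receives at least two — say a and b.
That is, a and b leave the same remainder on division by 18, as claimed.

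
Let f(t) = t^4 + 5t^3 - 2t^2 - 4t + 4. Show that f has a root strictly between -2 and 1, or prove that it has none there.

Such a root exists.

f(-2) = -20 and f(1) = 4, which have opposite signs.
As a polynomial, f is continuous on every closed interval.
By the Intermediate Value Theorem, f takes the value 0 somewhere in the open interval.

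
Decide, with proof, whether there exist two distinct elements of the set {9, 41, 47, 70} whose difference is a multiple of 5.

No, no such pair exists.

Two integers differ by a multiple of 5 exactly when they have the same residue mod 5. The residues are 9↦4, 41↦1, 47↦2, 70↦0.
These 4 residues are pairwise different, hence no difference of two elements is divisible by 5.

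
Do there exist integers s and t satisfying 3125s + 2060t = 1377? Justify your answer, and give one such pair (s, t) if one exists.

Both 3125 and 2060 are divisible by gcd(3125, 2060) = 5, hence so is any combination 3125s + 2060t.
But 1377 is not a multiple of 5 (it leaves remainder 2).
Therefore 3125s + 2060t = 1377 has no solution in integers.

No, no such integers exist.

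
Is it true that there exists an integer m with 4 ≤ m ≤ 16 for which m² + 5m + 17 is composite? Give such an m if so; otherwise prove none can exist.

m = 8

At m = 8: 8² + 5·8 + 17 = 121 = 11·11, which is composite.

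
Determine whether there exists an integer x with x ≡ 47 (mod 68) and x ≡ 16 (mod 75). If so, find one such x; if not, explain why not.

The moduli 68 and 75 are coprime, so by the Chinese Remainder Theorem a unique solution modulo 5100 exists.
Any solution of the first congruence is x = 47 + 68t; substituting into the second, 68t ≡ 16 − 47 ≡ 44 (mod 75).
Since 68·32 = 2176 = 29·75 + 1, the inverse of 68 mod 75 is 32.
Therefore t ≡ 32·44 = 1408 ≡ 58 (mod 75).
With t = 58: x = 47 + 68·58 = 3991.
Check: 3991 mod 68 = 47, 3991 mod 75 = 16. ✓

x = 3991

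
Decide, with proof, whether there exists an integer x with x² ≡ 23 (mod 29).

x = 20 works: 20² = 400, and 400 − 23 = 377 = 13·29.

x = 20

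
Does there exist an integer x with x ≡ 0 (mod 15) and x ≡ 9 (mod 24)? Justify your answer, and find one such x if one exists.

gcd(15, 24) = 3. A simultaneous solution exists iff 0 ≡ 9 (mod 3); here 0 mod 3 = 0 = 9 mod 3, so it does.
List candidates x ≡ 0 (mod 15): 0, 15, 30, 45, 60, 75, 90, 105. Modulo 24 these are 0, 15, 6, 21, 12, 3, 18, 9; 105 gives 9 as required.
Check: 105 mod 15 = 0, 105 mod 24 = 9. ✓

x = 105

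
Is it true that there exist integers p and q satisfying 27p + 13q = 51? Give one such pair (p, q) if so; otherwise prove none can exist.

27 and 13 are coprime, so 27p + 13q ranges over all of ℤ.
Dividing repeatedly: 27 = 2·13 + 1, 13 = 13·1 + 0.
Back-substituting, 1 = 27 − 2·13; that is, 27·1 + 13·(-2) = 1.
Multiplying through by 51: p = 1·51 = 51, q = (-2)·51 = -102 is a solution.
Subtracting 3·13 from p and adding 3·27 to q gives the tidier solution (12, -21).
Check: 27·12 + 13·(-21) = 324 − 273 = 51. ✓

p = 12, q = -21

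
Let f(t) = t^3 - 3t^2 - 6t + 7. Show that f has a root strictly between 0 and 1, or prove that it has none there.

Yes, f has a root in the interval.

f(0) = 7 and f(1) = -1, which have opposite signs.
Since f is a polynomial it is continuous on [0, 1].
By the Intermediate Value Theorem, f takes the value 0 somewhere in the open interval.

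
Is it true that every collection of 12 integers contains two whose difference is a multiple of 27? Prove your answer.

No, the set {101, 102, 103, 104, 105, 106, 107, 108, 109, 110, 111, 112} is a counterexample.

Take the 12 consecutive integers 101, 102, …, 112: their residues mod 27 are all distinct because 12 ≤ 27.
No two share a residue, so no pair has difference divisible by 27; the claim fails for this set.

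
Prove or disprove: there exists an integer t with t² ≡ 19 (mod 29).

There is no such integer.

29 is prime, so by Euler's criterion 19 is a square mod 29 iff 19^((29−1)/2) = 19^14 ≡ 1 (mod 29).
Repeated squaring mod 29: 19^2 = 361 ≡ 13; 19^4 ≡ 13² = 169 ≡ 24; 19^8 ≡ 24² = 576 ≡ 25.
Since 14 = 8 + 4 + 2, 19^14 ≡ 25 · 24 · 13; multiplying out mod 29: 25·24 = 600 ≡ 20, then 20·13 = 260 ≡ 28. Thus 19^14 ≡ 28 ≡ −1 (mod 29).
By Euler's criterion 19 is a quadratic non-residue mod 29: no t satisfies t² ≡ 19 (mod 29).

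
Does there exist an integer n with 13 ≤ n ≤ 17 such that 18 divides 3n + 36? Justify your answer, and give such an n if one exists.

No, no such integer n in that range exists.

The values of 3n + 36 for n = 13, 14, …, 17 are 75, 78, 81, 84, 87; reduced mod 18 these are 3, 6, 9, 12, 15.
The residue 0 does not occur, so no n in [13, 17] makes 3n + 36 a multiple of 18.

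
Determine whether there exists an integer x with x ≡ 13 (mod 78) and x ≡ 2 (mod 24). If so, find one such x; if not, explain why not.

Reduce both congruences modulo 6, which divides 78 and 24: they say x ≡ 13 (mod 6) and x ≡ 2 (mod 6).
However 13 ≡ 1 and 2 ≡ 2 (mod 6), and 1 ≠ 2.
Therefore no such x exists.

No such integer exists.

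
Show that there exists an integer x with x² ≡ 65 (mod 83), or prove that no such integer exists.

x = 27 works: 27² = 729, and 729 − 65 = 664 = 8·83.

x = 27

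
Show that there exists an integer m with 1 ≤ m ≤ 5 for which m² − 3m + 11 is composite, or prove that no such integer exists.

At m = 1: 1² − 3·1 + 11 = 9 = 3·3, which is composite.

m = 1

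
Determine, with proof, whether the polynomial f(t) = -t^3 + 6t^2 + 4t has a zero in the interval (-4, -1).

No such root exists.

The endpoint values f(-4) = 144 and f(-1) = 3 are both positive. Claim: f(t) > 0 for every t in (-4, -1).
Shift to the endpoint -1: with t = -1 − u (0 < u < 3), one computes f(-1 − u) = u^3 + 9u^2 + 11u + 3.
All 4 nonzero coefficients of this polynomial in u are positive; hence for u > 0 the value is a sum of positive terms (the constant 3 among them).
So f is strictly positive on (-4, -1); no root exists in the interval.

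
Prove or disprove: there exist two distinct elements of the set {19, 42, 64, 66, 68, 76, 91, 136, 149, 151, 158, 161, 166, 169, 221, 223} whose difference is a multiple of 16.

Two integers differ by a multiple of 16 exactly when they have the same residue mod 16. The residues are 19↦3, 42↦10, 64↦0, 66↦2, 68↦4, 76↦12, 91↦11, 136↦8, 149↦5, 151↦7, 158↦14, 161↦1, 166↦6, 169↦9, 221↦13, 223↦15.
These 16 residues are pairwise different, hence no difference of two elements is divisible by 16.

No such pair exists.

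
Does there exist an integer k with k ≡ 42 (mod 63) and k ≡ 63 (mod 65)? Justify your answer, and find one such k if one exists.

The moduli 63 and 65 are coprime, so by the Chinese Remainder Theorem a unique solution modulo 4095 exists.
Write k = 42 + 63t and require 42 + 63t ≡ 63 (mod 65), i.e. 63t ≡ 21 (mod 65).
Invert 63 mod 65 by the Euclidean algorithm: 65 = 1·63 + 2, 63 = 31·2 + 1, 2 = 2·1 + 0; back-substituting, 1 = 63 − 31·2 = 63 − 31·(65 − 1·63) = −31·65 + 32·63. Hence 63·32 ≡ 1, so 63⁻¹ ≡ 32 (mod 65).
Therefore t ≡ 32·21 = 672 ≡ 22 (mod 65).
Taking t = 22 gives k = 42 + 63·22 = 1428.
Check: 1428 mod 63 = 42, 1428 mod 65 = 63. ✓

k = 1428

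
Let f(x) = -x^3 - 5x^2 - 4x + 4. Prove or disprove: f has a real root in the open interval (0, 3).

f(0) = 4 and f(3) = -80, which have opposite signs.
Since f is a polynomial it is continuous on [0, 3].
By the Intermediate Value Theorem f must vanish at some point of (0, 3).

Yes, f has a root in the interval.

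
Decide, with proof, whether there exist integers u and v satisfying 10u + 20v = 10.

u = 1, v = 0

Since gcd(10, 20) = 10 and 10 = 10·1, Bézout's identity guarantees a solution.
Dividing through by 10 reduces the equation to 1u + 2v = 1.
The coefficient of u is 1, so setting v = 0 and u = 1 already solves it.
Indeed 10·1 + 20·0 = 10 + 0 = 10.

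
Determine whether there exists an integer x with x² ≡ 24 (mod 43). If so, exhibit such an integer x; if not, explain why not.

x = 14 works: 14² = 196, and 196 − 24 = 172 = 4·43.

x = 14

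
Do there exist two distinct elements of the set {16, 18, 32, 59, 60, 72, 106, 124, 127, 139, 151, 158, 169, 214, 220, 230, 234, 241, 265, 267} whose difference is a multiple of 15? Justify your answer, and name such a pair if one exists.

Yes: 16 and 106.

16 mod 15 = 1 and 106 mod 15 = 1, so 106 − 16 = 90 = 6·15.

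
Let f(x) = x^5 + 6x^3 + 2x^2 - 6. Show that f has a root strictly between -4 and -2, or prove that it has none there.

The endpoint values f(-4) = -1382 and f(-2) = -78 are both negative. Claim: f(x) < 0 for every x in (-4, -2).
Substitute x = -2 − u, where 0 < u < 2 on the interval. Expanding, f(-2 − u) = -u^5 - 10u^4 - 46u^3 - 114u^2 - 144u - 78.
The nonzero coefficients here are all negative, so for u > 0 every term is negative (or zero), and the constant term -78 is strictly negative.
Therefore f(x) < 0 throughout (-4, -2), and f has no zero there.

No such root exists.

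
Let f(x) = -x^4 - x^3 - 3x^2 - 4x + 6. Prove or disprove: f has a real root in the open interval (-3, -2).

f(-3) = -63 and f(-2) = -6, both negative, so a sign-change argument is unavailable; we show f keeps this sign on the whole interval.
Shift to the endpoint -2: with x = -2 − u (0 < u < 1), one computes f(-2 − u) = -u^4 - 7u^3 - 21u^2 - 28u - 6.
All 5 nonzero coefficients of this polynomial in u are negative; hence for u > 0 the value is a sum of negative terms (the constant -6 among them).
So f is strictly negative on (-3, -2); no root exists in the interval.

No.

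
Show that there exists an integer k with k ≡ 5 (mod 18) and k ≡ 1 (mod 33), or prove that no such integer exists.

No such integer exists.

Both moduli are multiples of 3 = gcd(18, 33), so any solution would satisfy k ≡ 5 and k ≡ 1 modulo 3 simultaneously.
These are incompatible: 5 − 1 = 4 is not divisible by 3.
Hence the system has no solution.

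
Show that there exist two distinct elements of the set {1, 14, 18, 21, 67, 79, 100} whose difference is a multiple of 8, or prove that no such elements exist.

Two integers differ by a multiple of 8 exactly when they have the same residue mod 8. The residues are 1↦1, 14↦6, 18↦2, 21↦5, 67↦3, 79↦7, 100↦4.
No residue repeats among the 7 elements, so no pair has difference ≡ 0 (mod 8).

No, no such pair exists.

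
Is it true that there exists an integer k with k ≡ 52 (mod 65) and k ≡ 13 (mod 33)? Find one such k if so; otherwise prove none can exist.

k = 442

Since 65 and 33 share no common factor, CRT says the pair of congruences has a solution (unique mod 2145).
Any solution of the first congruence is k = 52 + 65t; substituting into the second, 65t ≡ 13 − 52 ≡ 27 (mod 33).
65 ≡ 32 (mod 33), so this reads 32t ≡ 27 (mod 33). Since 32·32 = 1024 = 31·33 + 1, the inverse of 32 mod 33 is 32.
Therefore t ≡ 32·27 = 864 ≡ 6 (mod 33).
Taking t = 6 gives k = 52 + 65·6 = 442.
Indeed 442 ≡ 52 (mod 65) and 442 ≡ 13 (mod 33).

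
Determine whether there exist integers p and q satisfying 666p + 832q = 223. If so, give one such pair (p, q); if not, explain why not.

There are no such integers.

gcd(666, 832) = 2, so every integer of the form 666p + 832q is a multiple of 2.
But 223 is not a multiple of 2 (it leaves remainder 1).
Hence no integers p, q satisfy the equation.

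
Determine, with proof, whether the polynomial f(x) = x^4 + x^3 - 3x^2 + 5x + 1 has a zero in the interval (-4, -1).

Such a root exists.

f(-4) = 125 and f(-1) = -7, which have opposite signs.
f is continuous everywhere (it is a polynomial), in particular on [-4, -1].
By the Intermediate Value Theorem, f takes the value 0 somewhere in the open interval.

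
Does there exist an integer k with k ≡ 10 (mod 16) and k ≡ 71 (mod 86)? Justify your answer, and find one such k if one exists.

Both moduli are multiples of 2 = gcd(16, 86), so any solution would satisfy k ≡ 10 and k ≡ 71 modulo 2 simultaneously.
These are incompatible: 10 − 71 = -61 is not divisible by 2.
Therefore no such k exists.

There is no such integer.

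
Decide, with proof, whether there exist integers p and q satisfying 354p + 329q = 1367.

p = 81, q = -83

Since gcd(354, 329) = 1, every integer is an integer combination of 354 and 329.
Run the Euclidean algorithm on 354 and 329: 354 = 1·329 + 25, 329 = 13·25 + 4, 25 = 6·4 + 1, 4 = 4·1 + 0.
Unwinding: 1 = 25 − 6·4 = 25 − 6·(329 − 13·25) = −6·329 + 79·25 = −6·329 + 79·(354 − 1·329) = 79·354 − 85·329, i.e. 354·79 + 329·(-85) = 1.
Scaling by 1367 gives the particular solution (p, q) = (107993, -116195).
Subtracting 328·329 from p and adding 328·354 to q gives the tidier solution (81, -83).
Indeed 354·81 + 329·(-83) = 28674 − 27307 = 1367.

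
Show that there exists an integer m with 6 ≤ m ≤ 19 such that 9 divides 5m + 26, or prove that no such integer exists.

Scanning upward from m = 6 gives 56, 61, 66, 71, 76, none divisible by 9. Try m = 11: 5·11 + 26 = 81 = 9·9, which is divisible by 9.

m = 11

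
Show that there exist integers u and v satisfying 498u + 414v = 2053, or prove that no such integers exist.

There are no such integers.

Both 498 and 414 are divisible by gcd(498, 414) = 6, hence so is any combination 498u + 414v.
But 2053 is not a multiple of 6 (it leaves remainder 1).
Hence no integers u, v satisfy the equation.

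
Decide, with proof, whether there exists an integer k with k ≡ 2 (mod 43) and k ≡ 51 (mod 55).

k = 1206

Since 43 and 55 share no common factor, CRT says the pair of congruences has a solution (unique mod 2365).
Write k = 2 + 43t and require 2 + 43t ≡ 51 (mod 55), i.e. 43t ≡ 49 (mod 55).
To invert 43 modulo 55: 55 = 1·43 + 12, 43 = 3·12 + 7, 12 = 1·7 + 5, 7 = 1·5 + 2, 5 = 2·2 + 1, 2 = 2·1 + 0, and unwinding, 1 = 5 − 2·2 = 5 − 2·(7 − 1·5) = −2·7 + 3·5 = −2·7 + 3·(12 − 1·7) = 3·12 − 5·7 = 3·12 − 5·(43 − 3·12) = −5·43 + 18·12 = −5·43 + 18·(55 − 1·43) = 18·55 − 23·43. Thus 43⁻¹ ≡ -23 ≡ 32 (mod 55).
Multiplying by 32: t ≡ 32·49 = 1568 ≡ 28 (mod 55).
With t = 28: k = 2 + 43·28 = 1206.
Check: 1206 mod 43 = 2, 1206 mod 55 = 51. ✓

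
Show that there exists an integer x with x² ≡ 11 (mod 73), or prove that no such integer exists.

Apply Euler's criterion with the prime 73: 11 is a quadratic residue iff 11^36 ≡ 1 (mod 73), and a non-residue iff it is ≡ −1.
Squaring successively (mod 73): 11^2 = 121 ≡ 48; 11^4 ≡ 48² = 2304 ≡ 41; 11^8 ≡ 41² = 1681 ≡ 2; 11^16 ≡ 2² = 4 ≡ 4; 11^32 ≡ 4² = 16 ≡ 16.
Since 36 = 32 + 4, 11^36 ≡ 16 · 41; multiplying out mod 73: 16·41 = 656 ≡ 72. Thus 11^36 ≡ 72 ≡ −1 (mod 73).
The value −1 means 11 is a non-residue modulo 73, so x² ≡ 11 (mod 73) is impossible.

No, no such integer exists.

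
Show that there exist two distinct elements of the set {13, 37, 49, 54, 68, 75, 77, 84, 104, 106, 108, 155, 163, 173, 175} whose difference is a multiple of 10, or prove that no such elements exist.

13 mod 10 = 3 and 163 mod 10 = 3, so 163 − 13 = 150 = 15·10.

13 and 163 are such a pair.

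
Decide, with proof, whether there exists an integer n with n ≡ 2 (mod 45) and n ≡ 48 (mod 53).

gcd(45, 53) = 1, so the Chinese Remainder Theorem guarantees exactly one residue class mod 2385 satisfying both.
Any solution of the first congruence is n = 2 + 45t; substituting into the second, 45t ≡ 48 − 2 ≡ 46 (mod 53).
Invert 45 mod 53 by the Euclidean algorithm: 53 = 1·45 + 8, 45 = 5·8 + 5, 8 = 1·5 + 3, 5 = 1·3 + 2, 3 = 1·2 + 1, 2 = 2·1 + 0; back-substituting, 1 = 3 − 1·2 = 3 − (5 − 1·3) = −5 + 2·3 = −5 + 2·(8 − 1·5) = 2·8 − 3·5 = 2·8 − 3·(45 − 5·8) = −3·45 + 17·8 = −3·45 + 17·(53 − 1·45) = 17·53 − 20·45. Hence 45·(-20) ≡ 1, so 45⁻¹ ≡ -20 ≡ 33 (mod 53).
Multiplying by 33: t ≡ 33·46 = 1518 ≡ 34 (mod 53).
With t = 34: n = 2 + 45·34 = 1532.
Indeed 1532 ≡ 2 (mod 45) and 1532 ≡ 48 (mod 53).

n = 1532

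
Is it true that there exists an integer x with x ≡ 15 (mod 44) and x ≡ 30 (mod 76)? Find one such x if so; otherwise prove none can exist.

No, no such integer exists.

gcd(44, 76) = 4. If x ≡ 15 (mod 44) and x ≡ 30 (mod 76), then x ≡ 15 (mod 4) and x ≡ 30 (mod 4).
These are incompatible: 15 − 30 = -15 is not divisible by 4.
Therefore no such x exists.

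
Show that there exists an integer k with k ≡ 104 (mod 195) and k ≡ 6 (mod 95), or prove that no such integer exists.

Reduce both congruences modulo 5, which divides 195 and 95: they say k ≡ 104 (mod 5) and k ≡ 6 (mod 5).
However 104 ≡ 4 and 6 ≡ 1 (mod 5), and 4 ≠ 1.
Hence the system has no solution.

No, no such integer exists.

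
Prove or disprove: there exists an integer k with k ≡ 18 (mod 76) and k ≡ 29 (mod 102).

There is no such integer.

Reduce both congruences modulo 2, which divides 76 and 102: they say k ≡ 18 (mod 2) and k ≡ 29 (mod 2).
But 18 mod 2 = 0 while 29 mod 2 = 1, a contradiction.
So no integer satisfies both congruences.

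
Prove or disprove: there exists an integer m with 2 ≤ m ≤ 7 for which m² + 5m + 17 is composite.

No such integer m in that range exists.

The values for m = 2, 3, …, 7 are 31, 41, 53, 67, 83, 101, and each of these is prime.
So no value in the range makes the expression composite.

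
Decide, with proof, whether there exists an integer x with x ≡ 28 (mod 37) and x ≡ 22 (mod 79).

Since 37 and 79 share no common factor, CRT says the pair of congruences has a solution (unique mod 2923).
Write x = 28 + 37t and require 28 + 37t ≡ 22 (mod 79), i.e. 37t ≡ 73 (mod 79).
Since 37·47 = 1739 = 22·79 + 1, the inverse of 37 mod 79 is 47.
Multiplying by 47: t ≡ 47·73 = 3431 ≡ 34 (mod 79).
With t = 34: x = 28 + 37·34 = 1286.
Indeed 1286 ≡ 28 (mod 37) and 1286 ≡ 22 (mod 79).

x = 1286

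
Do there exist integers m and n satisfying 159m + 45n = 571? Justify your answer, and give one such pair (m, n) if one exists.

gcd(159, 45) = 3, so every integer of the form 159m + 45n is a multiple of 3.
But 571 = 3·190 + 1, so 3 ∤ 571.
Therefore 159m + 45n = 571 has no solution in integers.

No, no such integers exist.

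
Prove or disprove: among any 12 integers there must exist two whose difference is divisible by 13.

Take the 12 consecutive integers 14, 15, …, 25: their residues mod 13 are all distinct because 12 ≤ 13.
No two share a residue, so no pair has difference divisible by 13; the claim fails for this set.

No, the set {14, 15, 16, 17, 18, 19, 20, 21, 22, 23, 24, 25} is a counterexample.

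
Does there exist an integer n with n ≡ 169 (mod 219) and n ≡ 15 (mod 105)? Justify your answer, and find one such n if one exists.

Both moduli are multiples of 3 = gcd(219, 105), so any solution would satisfy n ≡ 169 and n ≡ 15 modulo 3 simultaneously.
These are incompatible: 169 − 15 = 154 is not divisible by 3.
So no integer satisfies both congruences.

No such integer exists.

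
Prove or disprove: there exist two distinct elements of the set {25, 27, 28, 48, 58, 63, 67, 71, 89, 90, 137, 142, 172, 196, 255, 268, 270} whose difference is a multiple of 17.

Residues mod 17: 25↦8, 27↦10, 28↦11, 48↦14, 58↦7, 63↦12, 67↦16, 71↦3, 89↦4, 90↦5, 137↦1, 142↦6, 172↦2, 196↦9, 255↦0, 268↦13, 270↦15.
All 17 residues are distinct, so no two elements differ by a multiple of 17.

There is no such pair.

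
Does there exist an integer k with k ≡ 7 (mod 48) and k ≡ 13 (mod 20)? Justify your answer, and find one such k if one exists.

No such integer exists.

gcd(48, 20) = 4. If k ≡ 7 (mod 48) and k ≡ 13 (mod 20), then k ≡ 7 (mod 4) and k ≡ 13 (mod 4).
But 7 mod 4 = 3 while 13 mod 4 = 1, a contradiction.
Hence the system has no solution.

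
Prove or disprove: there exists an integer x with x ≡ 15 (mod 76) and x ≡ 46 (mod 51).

x = 3055

gcd(76, 51) = 1, so the Chinese Remainder Theorem guarantees exactly one residue class mod 3876 satisfying both.
Any solution of the first congruence is x = 15 + 76t; substituting into the second, 76t ≡ 46 − 15 ≡ 31 (mod 51).
76 ≡ 25 (mod 51), so this reads 25t ≡ 31 (mod 51). To invert 25 modulo 51: 51 = 2·25 + 1, 25 = 25·1 + 0, and unwinding, 1 = 51 − 2·25. Thus 25⁻¹ ≡ -2 ≡ 49 (mod 51).
Multiplying by 49: t ≡ 49·31 = 1519 ≡ 40 (mod 51).
Taking t = 40 gives x = 15 + 76·40 = 3055.
Check: 3055 mod 76 = 15, 3055 mod 51 = 46. ✓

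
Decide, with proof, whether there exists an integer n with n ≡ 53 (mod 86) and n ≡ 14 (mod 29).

gcd(86, 29) = 1, so the Chinese Remainder Theorem guarantees exactly one residue class mod 2494 satisfying both.
Any solution of the first congruence is n = 53 + 86t; substituting into the second, 86t ≡ 14 − 53 ≡ 19 (mod 29).
86 ≡ 28 (mod 29), so this reads 28t ≡ 19 (mod 29). Note 28·28 = 784 ≡ 1 (mod 29) (as 784 − 1 = 27·29), so 28⁻¹ ≡ 28.
Therefore t ≡ 28·19 = 532 ≡ 10 (mod 29).
With t = 10: n = 53 + 86·10 = 913.
Verify: 913 = 10·86 + 53 and 913 = 31·29 + 14. ✓

n = 913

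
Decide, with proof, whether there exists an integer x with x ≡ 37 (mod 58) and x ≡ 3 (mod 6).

gcd(58, 6) = 2. A simultaneous solution exists iff 37 ≡ 3 (mod 2); here 37 mod 2 = 1 = 3 mod 2, so it does.
The integers ≡ 37 (mod 58) are 37, 95, 153, …; their remainders mod 6 are 1, 5, 3, so x = 153 is the first that is ≡ 3 (mod 6).
Indeed 153 ≡ 37 (mod 58) and 153 ≡ 3 (mod 6).

x = 153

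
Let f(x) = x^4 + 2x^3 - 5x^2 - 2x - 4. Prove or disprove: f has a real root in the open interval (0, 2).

f(0) = -4 and f(2) = 4, which have opposite signs.
As a polynomial, f is continuous on every closed interval.
By the Intermediate Value Theorem f must vanish at some point of (0, 2).

Such a root exists.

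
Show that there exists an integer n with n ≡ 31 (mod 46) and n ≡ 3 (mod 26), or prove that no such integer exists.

n = 445

gcd(46, 26) = 2. A simultaneous solution exists iff 31 ≡ 3 (mod 2); here 31 mod 2 = 1 = 3 mod 2, so it does.
Put n = 31 + 46t, so we need 46t ≡ 24 (mod 26), equivalently (divide by 2) 23t ≡ 12 (mod 13).
23 ≡ 10 (mod 13), so this reads 10t ≡ 12 (mod 13). Note 10·4 = 40 ≡ 1 (mod 13) (as 40 − 1 = 3·13), so 10⁻¹ ≡ 4.
Multiplying by 4: t ≡ 4·12 = 48 ≡ 9 (mod 13).
Then n = 31 + 46·9 = 445.
Verify: 445 = 9·46 + 31 and 445 = 17·26 + 3. ✓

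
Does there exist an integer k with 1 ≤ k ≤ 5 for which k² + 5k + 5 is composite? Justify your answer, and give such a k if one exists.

k = 5

At k = 5: 5² + 5·5 + 5 = 55 = 5·11, which is composite.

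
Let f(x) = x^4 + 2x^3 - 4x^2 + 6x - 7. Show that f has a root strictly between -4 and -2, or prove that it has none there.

f(-4) = 33 and f(-2) = -35, which have opposite signs.
Since f is a polynomial it is continuous on [-4, -2].
By the Intermediate Value Theorem f must vanish at some point of (-4, -2).

Yes, f has a root in the interval.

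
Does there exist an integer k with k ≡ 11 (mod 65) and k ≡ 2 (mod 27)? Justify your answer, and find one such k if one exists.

gcd(65, 27) = 1, so the Chinese Remainder Theorem guarantees exactly one residue class mod 1755 satisfying both.
Any solution of the first congruence is k = 11 + 65t; substituting into the second, 65t ≡ 2 − 11 ≡ 18 (mod 27).
65 ≡ 11 (mod 27), so this reads 11t ≡ 18 (mod 27). Note 11·5 = 55 ≡ 1 (mod 27) (as 55 − 1 = 2·27), so 11⁻¹ ≡ 5.
Multiplying by 5: t ≡ 5·18 = 90 ≡ 9 (mod 27).
With t = 9: k = 11 + 65·9 = 596.
Verify: 596 = 9·65 + 11 and 596 = 22·27 + 2. ✓

k = 596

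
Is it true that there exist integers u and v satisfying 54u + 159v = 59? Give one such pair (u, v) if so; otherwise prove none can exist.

Both 54 and 159 are divisible by gcd(54, 159) = 3, hence so is any combination 54u + 159v.
But 59 is not a multiple of 3 (it leaves remainder 2).
Therefore 54u + 159v = 59 has no solution in integers.

No, no such integers exist.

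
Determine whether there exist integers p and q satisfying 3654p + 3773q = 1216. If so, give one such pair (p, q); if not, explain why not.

gcd(3654, 3773) = 7, so every integer of the form 3654p + 3773q is a multiple of 7.
However 1216 leaves remainder 5 on division by 7.
Hence no integers p, q satisfy the equation.

No such integers exist.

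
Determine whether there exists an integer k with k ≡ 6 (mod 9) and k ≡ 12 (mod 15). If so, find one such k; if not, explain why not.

The moduli are not coprime: gcd(9, 15) = 3. Compatibility requires 3 ∣ (12 − 6) = 6, which holds, so solutions exist.
List candidates k ≡ 6 (mod 9): 6, 15, 24, 33, 42. Modulo 15 these are 6, 0, 9, 3, 12; 42 gives 12 as required.
Verify: 42 = 4·9 + 6 and 42 = 2·15 + 12. ✓

k = 42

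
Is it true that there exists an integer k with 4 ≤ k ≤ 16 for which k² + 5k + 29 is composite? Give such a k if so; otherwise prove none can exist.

k = 6

At k = 6: 6² + 5·6 + 29 = 95 = 5·19, which is composite.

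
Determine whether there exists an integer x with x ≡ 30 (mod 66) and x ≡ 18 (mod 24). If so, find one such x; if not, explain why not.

x = 162

Here gcd(66, 24) = 6, and both 30 and 18 leave remainder 0 mod 6, so the system is consistent.
Step through x = 30, 30 + 66, 30 + 2·66, …: the values 30, 96, 162 reduce mod 24 to 6, 0, 18. The value 162 hits 18.
Check: 162 mod 66 = 30, 162 mod 24 = 18. ✓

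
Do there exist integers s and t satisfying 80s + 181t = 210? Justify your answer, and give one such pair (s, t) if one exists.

80 and 181 are coprime, so 80s + 181t ranges over all of ℤ.
Euclidean algorithm: 181 = 2·80 + 21, 80 = 3·21 + 17, 21 = 1·17 + 4, 17 = 4·4 + 1, 4 = 4·1 + 0.
Back-substituting, 1 = 17 − 4·4 = 17 − 4·(21 − 1·17) = −4·21 + 5·17 = −4·21 + 5·(80 − 3·21) = 5·80 − 19·21 = 5·80 − 19·(181 − 2·80) = −19·181 + 43·80; that is, 80·43 + 181·(-19) = 1.
Times 210: 80·9030 + 181·(-3990) = 210, so (9030, -3990) solves it.
Subtracting 49·181 from s and adding 49·80 to t gives the tidier solution (161, -70).
Check: 80·161 + 181·(-70) = 12880 − 12670 = 210. ✓

s = 161, t = -70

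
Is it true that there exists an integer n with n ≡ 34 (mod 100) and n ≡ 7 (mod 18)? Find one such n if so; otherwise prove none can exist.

Reduce both congruences modulo 2, which divides 100 and 18: they say n ≡ 34 (mod 2) and n ≡ 7 (mod 2).
These are incompatible: 34 − 7 = 27 is not divisible by 2.
Therefore no such n exists.

There is no such integer.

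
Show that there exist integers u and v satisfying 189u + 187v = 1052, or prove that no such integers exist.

189 and 187 are coprime, so 189u + 187v ranges over all of ℤ.
Euclidean algorithm: 189 = 1·187 + 2, 187 = 93·2 + 1, 2 = 2·1 + 0.
Back-substituting, 1 = 187 − 93·2 = 187 − 93·(189 − 1·187) = −93·189 + 94·187; that is, 189·(-93) + 187·94 = 1.
Times 1052: 189·(-97836) + 187·98888 = 1052, so (-97836, 98888) solves it.
Shifting by a multiple of (187, −189) keeps it a solution: u = -97836 + 524·187 = 152, v = 98888 − 524·189 = -148.
Indeed 189·152 + 187·(-148) = 28728 − 27676 = 1052.

u = 152, v = -148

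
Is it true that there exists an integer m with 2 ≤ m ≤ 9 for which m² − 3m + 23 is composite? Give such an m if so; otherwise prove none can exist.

At m = 8: 8² − 3·8 + 23 = 63 = 3·21, which is composite.

m = 8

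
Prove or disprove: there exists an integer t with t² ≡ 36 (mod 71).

Take t = 6. Then 6² = 36, and since 0 ≤ 36 < 71 this is already reduced: 6² ≡ 36 (mod 71).

t = 6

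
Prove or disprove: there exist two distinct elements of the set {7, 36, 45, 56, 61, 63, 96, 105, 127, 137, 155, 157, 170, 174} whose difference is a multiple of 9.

7 and 61 are such a pair.

7 mod 9 = 7 and 61 mod 9 = 7, so 61 − 7 = 54 = 6·9.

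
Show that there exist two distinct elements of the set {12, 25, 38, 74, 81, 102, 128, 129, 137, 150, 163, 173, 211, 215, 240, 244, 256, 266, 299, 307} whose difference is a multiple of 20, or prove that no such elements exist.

Residues mod 20: 12↦12, 25↦5, 38↦18, 74↦14, 81↦1, 102↦2, 128↦8, 129↦9, 137↦17, 150↦10, 163↦3, 173↦13, 211↦11, 215↦15, 240↦0, 244↦4, 256↦16, 266↦6, 299↦19, 307↦7.
All 20 residues are distinct, so no two elements differ by a multiple of 20.

No such pair exists.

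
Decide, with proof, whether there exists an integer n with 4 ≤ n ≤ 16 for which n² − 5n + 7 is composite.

n = 7

At n = 7: 7² − 5·7 + 7 = 21 = 3·7, which is composite.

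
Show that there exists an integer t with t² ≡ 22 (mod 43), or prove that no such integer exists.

43 is prime, so by Euler's criterion 22 is a square mod 43 iff 22^((43−1)/2) = 22^21 ≡ 1 (mod 43).
Squaring successively (mod 43): 22^2 = 484 ≡ 11; 22^4 ≡ 11² = 121 ≡ 35; 22^8 ≡ 35² = 1225 ≡ 21; 22^16 ≡ 21² = 441 ≡ 11.
Since 21 = 16 + 4 + 1, 22^21 ≡ 11 · 35 · 22; multiplying out mod 43: 11·35 = 385 ≡ 41, then 41·22 = 902 ≡ 42. Thus 22^21 ≡ 42 ≡ −1 (mod 43).
The value −1 means 22 is a non-residue modulo 43, so t² ≡ 22 (mod 43) is impossible.

No such integer exists.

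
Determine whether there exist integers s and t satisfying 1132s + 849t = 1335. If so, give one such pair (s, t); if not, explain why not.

No, no such integers exist.

gcd(1132, 849) = 283, so every integer of the form 1132s + 849t is a multiple of 283.
However 1335 leaves remainder 203 on division by 283.
So the equation is unsolvable over ℤ.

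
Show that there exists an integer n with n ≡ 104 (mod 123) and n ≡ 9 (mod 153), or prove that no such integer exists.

There is no such integer.

Reduce both congruences modulo 3, which divides 123 and 153: they say n ≡ 104 (mod 3) and n ≡ 9 (mod 3).
But 104 mod 3 = 2 while 9 mod 3 = 0, a contradiction.
Therefore no such n exists.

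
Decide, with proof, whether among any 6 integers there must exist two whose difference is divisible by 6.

No; for instance {16, 17, 18, 19, 20, 21} is a counterexample.

Consider the 6 integers 16, 17, …, 21. They lie in distinct residue classes modulo 6, since 6 ≤ 6.
Any two of them differ by at most 5 < 6 and by at least 1, so no difference is a multiple of 6.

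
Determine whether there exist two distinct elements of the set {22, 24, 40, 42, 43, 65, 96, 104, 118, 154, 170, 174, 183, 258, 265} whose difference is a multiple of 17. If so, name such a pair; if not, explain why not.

Two integers differ by a multiple of 17 exactly when they have the same residue mod 17. The residues are 22↦5, 24↦7, 40↦6, 42↦8, 43↦9, 65↦14, 96↦11, 104↦2, 118↦16, 154↦1, 170↦0, 174↦4, 183↦13, 258↦3, 265↦10.
All 15 residues are distinct, so no two elements differ by a multiple of 17.

No, no such pair exists.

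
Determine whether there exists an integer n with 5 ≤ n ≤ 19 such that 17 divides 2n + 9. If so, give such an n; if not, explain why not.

For n = 5, 6, …, 19 the values of 2n + 9 modulo 17 are 2, 4, 6, 8, 10, 12, 14, 16, 1, 3, 5, 7, 9, 11, 13 respectively.
Since 0 is absent from this list, 17 ∤ 2n + 9 for every n with 5 ≤ n ≤ 19.

No such integer n in that range exists.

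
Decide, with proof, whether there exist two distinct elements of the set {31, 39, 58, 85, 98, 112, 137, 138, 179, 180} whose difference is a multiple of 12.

Two integers differ by a multiple of 12 exactly when they have the same residue mod 12. The residues are 31↦7, 39↦3, 58↦10, 85↦1, 98↦2, 112↦4, 137↦5, 138↦6, 179↦11, 180↦0.
These 10 residues are pairwise different, hence no difference of two elements is divisible by 12.

There is no such pair.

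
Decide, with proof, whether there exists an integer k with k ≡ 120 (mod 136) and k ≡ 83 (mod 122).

No such integer exists.

gcd(136, 122) = 2. If k ≡ 120 (mod 136) and k ≡ 83 (mod 122), then k ≡ 120 (mod 2) and k ≡ 83 (mod 2).
But 120 mod 2 = 0 while 83 mod 2 = 1, a contradiction.
So no integer satisfies both congruences.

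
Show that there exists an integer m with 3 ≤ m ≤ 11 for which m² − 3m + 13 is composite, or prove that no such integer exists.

The values for m = 3, 4, …, 11 are 13, 17, 23, 31, 41, 53, 67, 83, 101, and each of these is prime.
So no value in the range makes the expression composite.

No such integer m in that range exists.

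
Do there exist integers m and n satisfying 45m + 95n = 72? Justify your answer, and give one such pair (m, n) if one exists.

No such integers exist.

Any value of 45m + 95n is a multiple of gcd(45, 95) = 5.
However 72 leaves remainder 2 on division by 5.
So the equation is unsolvable over ℤ.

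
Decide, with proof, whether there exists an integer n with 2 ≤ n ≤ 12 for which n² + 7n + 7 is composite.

n = 10

At n = 10: 10² + 7·10 + 7 = 177 = 3·59, which is composite.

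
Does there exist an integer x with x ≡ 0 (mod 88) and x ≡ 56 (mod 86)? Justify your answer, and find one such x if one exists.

gcd(88, 86) = 2. A simultaneous solution exists iff 0 ≡ 56 (mod 2); here 0 mod 2 = 0 = 56 mod 2, so it does.
Put x = 0 + 88t, so we need 88t ≡ 56 (mod 86), equivalently (divide by 2) 44t ≡ 28 (mod 43).
44 ≡ 1 (mod 43), so this reads 1t ≡ 28 (mod 43). So t ≡ 28 (mod 43).
Then x = 0 + 88·28 = 2464.
Check: 2464 mod 88 = 0, 2464 mod 86 = 56. ✓

x = 2464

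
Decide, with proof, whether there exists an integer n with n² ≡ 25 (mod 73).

n = 68

n = 68 works: 68² = 4624, and 4624 − 25 = 4599 = 63·73.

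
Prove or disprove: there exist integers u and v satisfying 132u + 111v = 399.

u = 19, v = -19

Every value of 132u + 111v is a multiple of gcd(132, 111) = 3; since 3 ∣ 399, solutions exist.
Dividing through by 3 reduces the equation to 44u + 37v = 133.
Dividing repeatedly: 44 = 1·37 + 7, 37 = 5·7 + 2, 7 = 3·2 + 1, 2 = 2·1 + 0.
Back-substituting, 1 = 7 − 3·2 = 7 − 3·(37 − 5·7) = −3·37 + 16·7 = −3·37 + 16·(44 − 1·37) = 16·44 − 19·37; that is, 44·16 + 37·(-19) = 1.
Multiplying through by 133: u = 16·133 = 2128, v = (-19)·133 = -2527 is a solution.
The general solution is u = 2128 + 37k, v = -2527 − 44k; taking k = -57 gives the smaller pair u = 19, v = -19.
Indeed 132·19 + 111·(-19) = 2508 − 2109 = 399.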